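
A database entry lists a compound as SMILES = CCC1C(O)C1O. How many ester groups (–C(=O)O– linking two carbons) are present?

0

Scan the SMILES for the ester motif — none present.
Groups that are present: 2 hydroxyl.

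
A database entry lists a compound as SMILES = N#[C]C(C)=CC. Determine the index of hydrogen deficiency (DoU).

3

Molecular formula: C5H7N.
DoU = (2C + 2 + N − H − X) / 2, where X is the halogen count and O/S are ignored.
    = (2·5 + 2 + 1 − 7 − 0) / 2 = 6 / 2 = 3.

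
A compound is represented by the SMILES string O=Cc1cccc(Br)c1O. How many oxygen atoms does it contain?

Scan the SMILES for O atoms (remember two-letter symbols like Cl and Br are single atoms).
Oxygen count: 2.

2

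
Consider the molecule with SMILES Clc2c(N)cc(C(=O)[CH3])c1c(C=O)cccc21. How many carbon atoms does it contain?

13

Count every carbon token in the SMILES (each C, including those in ring-closure positions and inside branches).
Carbon count: 13.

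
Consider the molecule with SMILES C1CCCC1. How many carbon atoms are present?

Count every carbon token in the SMILES (each C, including those in ring-closure positions and inside branches).
Carbon count: 5.

5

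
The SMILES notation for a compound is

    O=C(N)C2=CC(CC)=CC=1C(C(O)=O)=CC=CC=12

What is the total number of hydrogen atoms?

Walk through each heavy atom and fill implicit hydrogens from standard valence (C 4, N 3, O 2, S 2, halogen 1):
  atom 1: O, bond orders sum to 2 (valence 2) → 0 H
  atom 2: C, bond orders sum to 4 (valence 4) → 0 H
  atom 3: N, bond orders sum to 1 (valence 3) → 2 H
  atom 4: C, bond orders sum to 4 (valence 4) → 0 H
  atom 5: C, bond orders sum to 3 (valence 4) → 1 H
  atom 6: C, bond orders sum to 4 (valence 4) → 0 H
  atom 7: C, bond orders sum to 2 (valence 4) → 2 H
  atom 8: C, bond orders sum to 1 (valence 4) → 3 H
  atom 9: C, bond orders sum to 3 (valence 4) → 1 H
  atom 10: C, bond orders sum to 4 (valence 4) → 0 H
  atom 11: C, bond orders sum to 4 (valence 4) → 0 H
  atom 12: C, bond orders sum to 4 (valence 4) → 0 H
  atom 13: O, bond orders sum to 1 (valence 2) → 1 H
  atom 14: O, bond orders sum to 2 (valence 2) → 0 H
  atom 15: C, bond orders sum to 3 (valence 4) → 1 H
  atom 16: C, bond orders sum to 3 (valence 4) → 1 H
  atom 17: C, bond orders sum to 3 (valence 4) → 1 H
  atom 18: C, bond orders sum to 4 (valence 4) → 0 H
Total hydrogens: 13.

13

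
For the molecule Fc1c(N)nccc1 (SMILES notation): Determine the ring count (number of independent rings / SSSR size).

1

In SMILES, each pair of matching ring-closure digits denotes one ring-closing bond; the number of such bonds equals the number of independent rings.
Ring-closure bonds here: 1.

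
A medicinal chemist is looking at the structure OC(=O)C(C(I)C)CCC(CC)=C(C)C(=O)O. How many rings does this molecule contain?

In SMILES, each pair of matching ring-closure digits denotes one ring-closing bond; the number of such bonds equals the number of independent rings.
Ring-closure bonds here: 0.

0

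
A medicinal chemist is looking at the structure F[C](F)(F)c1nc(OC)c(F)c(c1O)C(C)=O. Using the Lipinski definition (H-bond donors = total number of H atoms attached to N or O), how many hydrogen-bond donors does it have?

Donors: find every N or O and count the H atoms it carries.
  atom 6 (N): bond orders sum to 3 → 0 H
  atom 8 (O): bond orders sum to 2 → 0 H
  atom 14 (O): bond orders sum to 1 → 1 H
  atom 17 (O): bond orders sum to 2 → 0 H
Lipinski HBD = 1.

1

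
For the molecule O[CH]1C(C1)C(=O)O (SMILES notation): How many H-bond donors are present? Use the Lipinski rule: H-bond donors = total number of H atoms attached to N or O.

Donors: find every N or O and count the H atoms it carries.
  atom 1 (O): bond orders sum to 1 → 1 H
  atom 6 (O): bond orders sum to 2 → 0 H
  atom 7 (O): bond orders sum to 1 → 1 H
Lipinski HBD = 2.

2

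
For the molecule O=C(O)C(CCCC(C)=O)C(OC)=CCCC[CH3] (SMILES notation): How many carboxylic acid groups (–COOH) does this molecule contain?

1

The carboxylic acid motif appears at heavy-atom position 2 in the SMILES.
Other groups present: 1 alkene, 1 ether, 1 ketone.
Carboxylic acid count: 1.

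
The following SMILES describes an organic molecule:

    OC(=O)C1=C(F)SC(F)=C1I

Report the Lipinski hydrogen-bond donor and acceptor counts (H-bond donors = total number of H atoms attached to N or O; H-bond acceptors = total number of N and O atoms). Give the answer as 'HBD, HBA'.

Donors: find every N or O and count the H atoms it carries.
  atom 1 (O): bond orders sum to 1 → 1 H
  atom 3 (O): bond orders sum to 2 → 0 H
Lipinski HBD = 1.
Acceptors: N atoms = 0, O atoms = 2 → HBA = 2.

1, 2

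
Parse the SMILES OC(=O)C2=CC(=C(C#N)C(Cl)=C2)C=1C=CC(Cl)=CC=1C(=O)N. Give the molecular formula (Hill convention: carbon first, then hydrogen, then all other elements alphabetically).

Walk through each heavy atom and fill implicit hydrogens from standard valence (C 4, N 3, O 2, S 2, halogen 1):
  atom 1: O, bond orders sum to 1 (valence 2) → 1 H
  atom 2: C, bond orders sum to 4 (valence 4) → 0 H
  atom 3: O, bond orders sum to 2 (valence 2) → 0 H
  atom 4: C, bond orders sum to 4 (valence 4) → 0 H
  atom 5: C, bond orders sum to 3 (valence 4) → 1 H
  atom 6: C, bond orders sum to 4 (valence 4) → 0 H
  atom 7: C, bond orders sum to 4 (valence 4) → 0 H
  atom 8: C, bond orders sum to 4 (valence 4) → 0 H
  atom 9: N, bond orders sum to 3 (valence 3) → 0 H
  atom 10: C, bond orders sum to 4 (valence 4) → 0 H
  atom 11: Cl (halogen, monovalent) → 0 H
  atom 12: C, bond orders sum to 3 (valence 4) → 1 H
  atom 13: C, bond orders sum to 4 (valence 4) → 0 H
  atom 14: C, bond orders sum to 3 (valence 4) → 1 H
  atom 15: C, bond orders sum to 3 (valence 4) → 1 H
  atom 16: C, bond orders sum to 4 (valence 4) → 0 H
  atom 17: Cl (halogen, monovalent) → 0 H
  atom 18: C, bond orders sum to 3 (valence 4) → 1 H
  atom 19: C, bond orders sum to 4 (valence 4) → 0 H
  atom 20: C, bond orders sum to 4 (valence 4) → 0 H
  atom 21: O, bond orders sum to 2 (valence 2) → 0 H
  atom 22: N, bond orders sum to 1 (valence 3) → 2 H
Totals → C:15, H:8, Cl:2, N:2, O:3.
In Hill order: C15H8Cl2N2O3.

C15H8Cl2N2O3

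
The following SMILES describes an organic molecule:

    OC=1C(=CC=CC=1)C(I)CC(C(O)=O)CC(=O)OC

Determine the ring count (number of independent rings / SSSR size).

1

In SMILES, each pair of matching ring-closure digits denotes one ring-closing bond; the number of such bonds equals the number of independent rings.
Ring-closure bonds here: 1.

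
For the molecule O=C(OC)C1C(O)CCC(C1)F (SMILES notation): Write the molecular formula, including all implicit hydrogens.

C8H13FO3

Walk through each heavy atom and fill implicit hydrogens from standard valence (C 4, N 3, O 2, S 2, halogen 1):
  atom 1: O, bond orders sum to 2 (valence 2) → 0 H
  atom 2: C, bond orders sum to 4 (valence 4) → 0 H
  atom 3: O, bond orders sum to 2 (valence 2) → 0 H
  atom 4: C, bond orders sum to 1 (valence 4) → 3 H
  atom 5: C, bond orders sum to 3 (valence 4) → 1 H
  atom 6: C, bond orders sum to 3 (valence 4) → 1 H
  atom 7: O, bond orders sum to 1 (valence 2) → 1 H
  atom 8: C, bond orders sum to 2 (valence 4) → 2 H
  atom 9: C, bond orders sum to 2 (valence 4) → 2 H
  atom 10: C, bond orders sum to 3 (valence 4) → 1 H
  atom 11: C, bond orders sum to 2 (valence 4) → 2 H
  atom 12: F (halogen, monovalent) → 0 H
Totals → C:8, H:13, F:1, O:3.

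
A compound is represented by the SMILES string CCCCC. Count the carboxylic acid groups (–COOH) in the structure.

0

Scan the SMILES for the carboxylic acid motif — none present.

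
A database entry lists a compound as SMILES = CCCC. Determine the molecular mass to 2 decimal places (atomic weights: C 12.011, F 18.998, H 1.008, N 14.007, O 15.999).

58.12 g/mol

First, the molecular formula is C4H10 (counting implicit H from valence).
  C: 4 × 12.011 = 48.044
  H: 10 × 1.008 = 10.080
Sum: 4×12.011 + 10×1.008 = 58.124 → 58.12 g/mol.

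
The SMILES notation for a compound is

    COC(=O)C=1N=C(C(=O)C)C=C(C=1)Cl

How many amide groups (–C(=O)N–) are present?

0

Scan the SMILES for the amide motif — none present.
Groups that are present: 1 ester, 1 ketone.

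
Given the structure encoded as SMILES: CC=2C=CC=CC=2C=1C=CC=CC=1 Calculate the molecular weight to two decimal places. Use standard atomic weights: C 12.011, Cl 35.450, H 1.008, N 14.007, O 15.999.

First, the molecular formula is C13H12 (counting implicit H from valence).
  C: 13 × 12.011 = 156.143
  H: 12 × 1.008 = 12.096
Sum: 13×12.011 + 12×1.008 = 168.239 → 168.24 g/mol.

168.24 g/mol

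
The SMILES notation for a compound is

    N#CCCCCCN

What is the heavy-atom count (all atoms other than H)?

8

Every atom symbol written in the SMILES (organic subset) is one heavy atom; implicit H are not written.
Heavy atoms by element → C:6, N:2.
Total: 8.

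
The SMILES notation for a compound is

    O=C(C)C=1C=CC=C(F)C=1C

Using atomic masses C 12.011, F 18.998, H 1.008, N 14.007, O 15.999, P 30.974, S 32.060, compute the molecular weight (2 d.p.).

152.17 g/mol

First, the molecular formula is C9H9FO (counting implicit H from valence).
  C: 9 × 12.011 = 108.099
  F: 1 × 18.998 = 18.998
  H: 9 × 1.008 = 9.072
  O: 1 × 15.999 = 15.999
Sum: 9×12.011 + 1×18.998 + 9×1.008 + 1×15.999 = 152.168 → 152.17 g/mol.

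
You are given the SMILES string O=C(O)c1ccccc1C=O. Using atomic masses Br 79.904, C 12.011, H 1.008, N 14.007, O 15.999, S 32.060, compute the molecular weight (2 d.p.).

150.13 g/mol

First, the molecular formula is C8H6O3 (counting implicit H from valence).
  C: 8 × 12.011 = 96.088
  H: 6 × 1.008 = 6.048
  O: 3 × 15.999 = 47.997
Sum: 8×12.011 + 6×1.008 + 3×15.999 = 150.133 → 150.13 g/mol.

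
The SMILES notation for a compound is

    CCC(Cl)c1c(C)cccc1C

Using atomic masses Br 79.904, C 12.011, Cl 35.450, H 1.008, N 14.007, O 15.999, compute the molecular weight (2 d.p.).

First, the molecular formula is C11H15Cl (counting implicit H from valence).
  C: 11 × 12.011 = 132.121
  Cl: 1 × 35.450 = 35.450
  H: 15 × 1.008 = 15.120
Sum: 11×12.011 + 1×35.450 + 15×1.008 = 182.691 → 182.69 g/mol.

182.69 g/mol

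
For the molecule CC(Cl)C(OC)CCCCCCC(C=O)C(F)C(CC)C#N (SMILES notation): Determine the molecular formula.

C17H29ClFNO2

Walk through each heavy atom and fill implicit hydrogens from standard valence (C 4, N 3, O 2, S 2, halogen 1):
  atom 1: C, bond orders sum to 1 (valence 4) → 3 H
  atom 2: C, bond orders sum to 3 (valence 4) → 1 H
  atom 3: Cl (halogen, monovalent) → 0 H
  atom 4: C, bond orders sum to 3 (valence 4) → 1 H
  atom 5: O, bond orders sum to 2 (valence 2) → 0 H
  atom 6: C, bond orders sum to 1 (valence 4) → 3 H
  atom 7: C, bond orders sum to 2 (valence 4) → 2 H
  atom 8: C, bond orders sum to 2 (valence 4) → 2 H
  atom 9: C, bond orders sum to 2 (valence 4) → 2 H
  atom 10: C, bond orders sum to 2 (valence 4) → 2 H
  atom 11: C, bond orders sum to 2 (valence 4) → 2 H
  atom 12: C, bond orders sum to 2 (valence 4) → 2 H
  atom 13: C, bond orders sum to 3 (valence 4) → 1 H
  atom 14: C, bond orders sum to 3 (valence 4) → 1 H
  atom 15: O, bond orders sum to 2 (valence 2) → 0 H
  atom 16: C, bond orders sum to 3 (valence 4) → 1 H
  atom 17: F (halogen, monovalent) → 0 H
  atom 18: C, bond orders sum to 3 (valence 4) → 1 H
  atom 19: C, bond orders sum to 2 (valence 4) → 2 H
  atom 20: C, bond orders sum to 1 (valence 4) → 3 H
  atom 21: C, bond orders sum to 4 (valence 4) → 0 H
  atom 22: N, bond orders sum to 3 (valence 3) → 0 H
Totals → C:17, H:29, Cl:1, F:1, N:1, O:2.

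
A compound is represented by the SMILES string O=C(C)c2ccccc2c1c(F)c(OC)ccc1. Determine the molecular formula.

C15H13FO2

Walk through each heavy atom and fill implicit hydrogens from standard valence (C 4, N 3, O 2, S 2, halogen 1); for lowercase aromatic atoms, an aromatic c carries 1 H when it has two neighbours and 0 H with three, and aromatic n carries 0 H:
  atom 1: O, bond orders sum to 2 (valence 2) → 0 H
  atom 2: C, bond orders sum to 4 (valence 4) → 0 H
  atom 3: C, bond orders sum to 1 (valence 4) → 3 H
  atom 4: aromatic c, 3 neighbours → 0 H
  atom 5: aromatic c, 2 neighbours → 1 H
  atom 6: aromatic c, 2 neighbours → 1 H
  atom 7: aromatic c, 2 neighbours → 1 H
  atom 8: aromatic c, 2 neighbours → 1 H
  atom 9: aromatic c, 3 neighbours → 0 H
  atom 10: aromatic c, 3 neighbours → 0 H
  atom 11: aromatic c, 3 neighbours → 0 H
  atom 12: F (halogen, monovalent) → 0 H
  atom 13: aromatic c, 3 neighbours → 0 H
  atom 14: O, bond orders sum to 2 (valence 2) → 0 H
  atom 15: C, bond orders sum to 1 (valence 4) → 3 H
  atom 16: aromatic c, 2 neighbours → 1 H
  atom 17: aromatic c, 2 neighbours → 1 H
  atom 18: aromatic c, 2 neighbours → 1 H
Totals → C:15, H:13, F:1, O:2.
In Hill order: C15H13FO2.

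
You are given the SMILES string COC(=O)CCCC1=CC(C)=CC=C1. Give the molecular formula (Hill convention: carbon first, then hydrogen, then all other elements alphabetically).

C12H16O2

Walk through each heavy atom and fill implicit hydrogens from standard valence (C 4, N 3, O 2, S 2, halogen 1):
  atom 1: C, bond orders sum to 1 (valence 4) → 3 H
  atom 2: O, bond orders sum to 2 (valence 2) → 0 H
  atom 3: C, bond orders sum to 4 (valence 4) → 0 H
  atom 4: O, bond orders sum to 2 (valence 2) → 0 H
  atom 5: C, bond orders sum to 2 (valence 4) → 2 H
  atom 6: C, bond orders sum to 2 (valence 4) → 2 H
  atom 7: C, bond orders sum to 2 (valence 4) → 2 H
  atom 8: C, bond orders sum to 4 (valence 4) → 0 H
  atom 9: C, bond orders sum to 3 (valence 4) → 1 H
  atom 10: C, bond orders sum to 4 (valence 4) → 0 H
  atom 11: C, bond orders sum to 1 (valence 4) → 3 H
  atom 12: C, bond orders sum to 3 (valence 4) → 1 H
  atom 13: C, bond orders sum to 3 (valence 4) → 1 H
  atom 14: C, bond orders sum to 3 (valence 4) → 1 H
Totals → C:12, H:16, O:2.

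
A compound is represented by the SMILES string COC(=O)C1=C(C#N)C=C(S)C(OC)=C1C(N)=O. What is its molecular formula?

Walk through each heavy atom and fill implicit hydrogens from standard valence (C 4, N 3, O 2, S 2, halogen 1):
  atom 1: C, bond orders sum to 1 (valence 4) → 3 H
  atom 2: O, bond orders sum to 2 (valence 2) → 0 H
  atom 3: C, bond orders sum to 4 (valence 4) → 0 H
  atom 4: O, bond orders sum to 2 (valence 2) → 0 H
  atom 5: C, bond orders sum to 4 (valence 4) → 0 H
  atom 6: C, bond orders sum to 4 (valence 4) → 0 H
  atom 7: C, bond orders sum to 4 (valence 4) → 0 H
  atom 8: N, bond orders sum to 3 (valence 3) → 0 H
  atom 9: C, bond orders sum to 3 (valence 4) → 1 H
  atom 10: C, bond orders sum to 4 (valence 4) → 0 H
  atom 11: S, bond orders sum to 1 (valence 2) → 1 H
  atom 12: C, bond orders sum to 4 (valence 4) → 0 H
  atom 13: O, bond orders sum to 2 (valence 2) → 0 H
  atom 14: C, bond orders sum to 1 (valence 4) → 3 H
  atom 15: C, bond orders sum to 4 (valence 4) → 0 H
  atom 16: C, bond orders sum to 4 (valence 4) → 0 H
  atom 17: N, bond orders sum to 1 (valence 3) → 2 H
  atom 18: O, bond orders sum to 2 (valence 2) → 0 H
Totals → C:11, H:10, N:2, O:4, S:1.
In Hill order: C11H10N2O4S.

C11H10N2O4S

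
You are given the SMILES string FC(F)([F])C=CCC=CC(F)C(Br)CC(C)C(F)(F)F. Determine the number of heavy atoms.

20

Every atom symbol written in the SMILES (organic subset) is one heavy atom; implicit H are not written.
Heavy atoms by element → Br:1, C:12, F:7.
Total: 20.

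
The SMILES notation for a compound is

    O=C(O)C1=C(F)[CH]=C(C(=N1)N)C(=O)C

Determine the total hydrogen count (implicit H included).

Walk through each heavy atom and fill implicit hydrogens from standard valence (C 4, N 3, O 2, S 2, halogen 1):
  atom 1: O, bond orders sum to 2 (valence 2) → 0 H
  atom 2: C, bond orders sum to 4 (valence 4) → 0 H
  atom 3: O, bond orders sum to 1 (valence 2) → 1 H
  atom 4: C, bond orders sum to 4 (valence 4) → 0 H
  atom 5: C, bond orders sum to 4 (valence 4) → 0 H
  atom 6: F (halogen, monovalent) → 0 H
  atom 7: C with explicit H count 1
  atom 8: C, bond orders sum to 4 (valence 4) → 0 H
  atom 9: C, bond orders sum to 4 (valence 4) → 0 H
  atom 10: N, bond orders sum to 3 (valence 3) → 0 H
  atom 11: N, bond orders sum to 1 (valence 3) → 2 H
  atom 12: C, bond orders sum to 4 (valence 4) → 0 H
  atom 13: O, bond orders sum to 2 (valence 2) → 0 H
  atom 14: C, bond orders sum to 1 (valence 4) → 3 H
Total hydrogens: 7.

7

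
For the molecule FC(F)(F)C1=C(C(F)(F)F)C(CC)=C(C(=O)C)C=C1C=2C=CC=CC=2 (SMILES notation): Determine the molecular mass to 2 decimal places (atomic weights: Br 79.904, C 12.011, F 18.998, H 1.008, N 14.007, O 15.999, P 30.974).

360.30 g/mol

First, the molecular formula is C18H14F6O (counting implicit H from valence).
  C: 18 × 12.011 = 216.198
  F: 6 × 18.998 = 113.988
  H: 14 × 1.008 = 14.112
  O: 1 × 15.999 = 15.999
Sum: 18×12.011 + 6×18.998 + 14×1.008 + 1×15.999 = 360.297 → 360.30 g/mol.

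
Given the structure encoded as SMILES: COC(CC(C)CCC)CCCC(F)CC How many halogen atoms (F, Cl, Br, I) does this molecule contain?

Halogen atoms appear at heavy-atom position 14 (1×F).
Other groups present: 1 ether.
Halogen count: 1.

1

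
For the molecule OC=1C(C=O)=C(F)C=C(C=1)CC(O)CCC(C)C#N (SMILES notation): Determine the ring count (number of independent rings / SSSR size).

In SMILES, each pair of matching ring-closure digits denotes one ring-closing bond; the number of such bonds equals the number of independent rings.
Ring-closure bonds here: 1.

1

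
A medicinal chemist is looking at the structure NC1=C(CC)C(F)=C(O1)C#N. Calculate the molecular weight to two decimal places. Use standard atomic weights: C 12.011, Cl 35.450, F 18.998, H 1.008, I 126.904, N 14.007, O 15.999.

First, the molecular formula is C7H7FN2O (counting implicit H from valence).
  C: 7 × 12.011 = 84.077
  F: 1 × 18.998 = 18.998
  H: 7 × 1.008 = 7.056
  N: 2 × 14.007 = 28.014
  O: 1 × 15.999 = 15.999
Sum: 7×12.011 + 1×18.998 + 7×1.008 + 2×14.007 + 1×15.999 = 154.144 → 154.14 g/mol.

154.14 g/mol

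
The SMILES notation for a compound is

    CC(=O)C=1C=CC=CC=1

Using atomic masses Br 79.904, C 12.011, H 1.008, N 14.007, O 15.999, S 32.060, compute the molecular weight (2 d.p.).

120.15 g/mol

First, the molecular formula is C8H8O (counting implicit H from valence).
  C: 8 × 12.011 = 96.088
  H: 8 × 1.008 = 8.064
  O: 1 × 15.999 = 15.999
Sum: 8×12.011 + 8×1.008 + 1×15.999 = 120.151 → 120.15 g/mol.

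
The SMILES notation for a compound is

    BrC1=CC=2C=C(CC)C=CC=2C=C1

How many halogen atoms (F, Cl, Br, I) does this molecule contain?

Halogen atoms appear at heavy-atom position 1 (1×Br).
Halogen count: 1.

1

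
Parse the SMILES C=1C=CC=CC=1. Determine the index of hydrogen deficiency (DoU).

4

Degree of unsaturation = (number of rings) + (number of π bonds).
Ring closures in the SMILES: 1.
π bonds: 3 double bonds (each 1 DoU) → 3 DoU from unsaturation.
Total DoU = 1 + 3 = 4.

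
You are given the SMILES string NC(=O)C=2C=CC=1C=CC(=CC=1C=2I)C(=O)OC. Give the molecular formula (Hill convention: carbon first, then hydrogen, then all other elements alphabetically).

C13H10INO3

Walk through each heavy atom and fill implicit hydrogens from standard valence (C 4, N 3, O 2, S 2, halogen 1):
  atom 1: N, bond orders sum to 1 (valence 3) → 2 H
  atom 2: C, bond orders sum to 4 (valence 4) → 0 H
  atom 3: O, bond orders sum to 2 (valence 2) → 0 H
  atom 4: C, bond orders sum to 4 (valence 4) → 0 H
  atom 5: C, bond orders sum to 3 (valence 4) → 1 H
  atom 6: C, bond orders sum to 3 (valence 4) → 1 H
  atom 7: C, bond orders sum to 4 (valence 4) → 0 H
  atom 8: C, bond orders sum to 3 (valence 4) → 1 H
  atom 9: C, bond orders sum to 3 (valence 4) → 1 H
  atom 10: C, bond orders sum to 4 (valence 4) → 0 H
  atom 11: C, bond orders sum to 3 (valence 4) → 1 H
  atom 12: C, bond orders sum to 4 (valence 4) → 0 H
  atom 13: C, bond orders sum to 4 (valence 4) → 0 H
  atom 14: I (halogen, monovalent) → 0 H
  atom 15: C, bond orders sum to 4 (valence 4) → 0 H
  atom 16: O, bond orders sum to 2 (valence 2) → 0 H
  atom 17: O, bond orders sum to 2 (valence 2) → 0 H
  atom 18: C, bond orders sum to 1 (valence 4) → 3 H
Totals → C:13, H:10, I:1, N:1, O:3.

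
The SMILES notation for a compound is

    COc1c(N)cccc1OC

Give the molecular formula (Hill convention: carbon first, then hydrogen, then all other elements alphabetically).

C8H11NO2

Walk through each heavy atom and fill implicit hydrogens from standard valence (C 4, N 3, O 2, S 2, halogen 1); for lowercase aromatic atoms, an aromatic c carries 1 H when it has two neighbours and 0 H with three, and aromatic n carries 0 H:
  atom 1: C, bond orders sum to 1 (valence 4) → 3 H
  atom 2: O, bond orders sum to 2 (valence 2) → 0 H
  atom 3: aromatic c, 3 neighbours → 0 H
  atom 4: aromatic c, 3 neighbours → 0 H
  atom 5: N, bond orders sum to 1 (valence 3) → 2 H
  atom 6: aromatic c, 2 neighbours → 1 H
  atom 7: aromatic c, 2 neighbours → 1 H
  atom 8: aromatic c, 2 neighbours → 1 H
  atom 9: aromatic c, 3 neighbours → 0 H
  atom 10: O, bond orders sum to 2 (valence 2) → 0 H
  atom 11: C, bond orders sum to 1 (valence 4) → 3 H
Totals → C:8, H:11, N:1, O:2.
In Hill order: C8H11NO2.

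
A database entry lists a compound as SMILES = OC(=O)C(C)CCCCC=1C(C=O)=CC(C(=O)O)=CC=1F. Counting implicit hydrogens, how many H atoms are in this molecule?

Walk through each heavy atom and fill implicit hydrogens from standard valence (C 4, N 3, O 2, S 2, halogen 1):
  atom 1: O, bond orders sum to 1 (valence 2) → 1 H
  atom 2: C, bond orders sum to 4 (valence 4) → 0 H
  atom 3: O, bond orders sum to 2 (valence 2) → 0 H
  atom 4: C, bond orders sum to 3 (valence 4) → 1 H
  atom 5: C, bond orders sum to 1 (valence 4) → 3 H
  atom 6: C, bond orders sum to 2 (valence 4) → 2 H
  atom 7: C, bond orders sum to 2 (valence 4) → 2 H
  atom 8: C, bond orders sum to 2 (valence 4) → 2 H
  atom 9: C, bond orders sum to 2 (valence 4) → 2 H
  atom 10: C, bond orders sum to 4 (valence 4) → 0 H
  atom 11: C, bond orders sum to 4 (valence 4) → 0 H
  atom 12: C, bond orders sum to 3 (valence 4) → 1 H
  atom 13: O, bond orders sum to 2 (valence 2) → 0 H
  atom 14: C, bond orders sum to 3 (valence 4) → 1 H
  atom 15: C, bond orders sum to 4 (valence 4) → 0 H
  atom 16: C, bond orders sum to 4 (valence 4) → 0 H
  atom 17: O, bond orders sum to 2 (valence 2) → 0 H
  atom 18: O, bond orders sum to 1 (valence 2) → 1 H
  atom 19: C, bond orders sum to 3 (valence 4) → 1 H
  atom 20: C, bond orders sum to 4 (valence 4) → 0 H
  atom 21: F (halogen, monovalent) → 0 H
Total hydrogens: 17.

17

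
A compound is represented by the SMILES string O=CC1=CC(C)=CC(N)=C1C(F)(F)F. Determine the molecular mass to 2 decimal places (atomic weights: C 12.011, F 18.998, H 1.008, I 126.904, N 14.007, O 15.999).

203.16 g/mol

First, the molecular formula is C9H8F3NO (counting implicit H from valence).
  C: 9 × 12.011 = 108.099
  F: 3 × 18.998 = 56.994
  H: 8 × 1.008 = 8.064
  N: 1 × 14.007 = 14.007
  O: 1 × 15.999 = 15.999
Sum: 9×12.011 + 3×18.998 + 8×1.008 + 1×14.007 + 1×15.999 = 203.163 → 203.16 g/mol.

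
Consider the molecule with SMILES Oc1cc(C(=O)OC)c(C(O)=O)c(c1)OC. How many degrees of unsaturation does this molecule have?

Molecular formula: C10H10O6.
DoU = (2C + 2 + N − H − X) / 2, where X is the halogen count and O/S are ignored.
    = (2·10 + 2 + 0 − 10 − 0) / 2 = 12 / 2 = 6.

6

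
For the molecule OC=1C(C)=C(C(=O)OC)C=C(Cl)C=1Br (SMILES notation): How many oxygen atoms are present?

Scan the SMILES for O atoms (remember two-letter symbols like Cl and Br are single atoms).
Oxygen count: 3.

3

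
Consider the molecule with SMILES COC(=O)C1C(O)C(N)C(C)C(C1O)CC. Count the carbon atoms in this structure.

11

Count every carbon token in the SMILES (each C, including those in ring-closure positions and inside branches).
Carbon count: 11.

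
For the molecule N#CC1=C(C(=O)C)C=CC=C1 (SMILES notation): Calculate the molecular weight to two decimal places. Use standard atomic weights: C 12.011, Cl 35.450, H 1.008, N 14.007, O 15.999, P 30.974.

145.16 g/mol

First, the molecular formula is C9H7NO (counting implicit H from valence).
  C: 9 × 12.011 = 108.099
  H: 7 × 1.008 = 7.056
  N: 1 × 14.007 = 14.007
  O: 1 × 15.999 = 15.999
Sum: 9×12.011 + 7×1.008 + 1×14.007 + 1×15.999 = 145.161 → 145.16 g/mol.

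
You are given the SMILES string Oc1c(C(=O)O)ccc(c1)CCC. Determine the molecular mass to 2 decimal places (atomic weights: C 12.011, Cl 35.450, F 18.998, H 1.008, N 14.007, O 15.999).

First, the molecular formula is C10H12O3 (counting implicit H from valence).
  C: 10 × 12.011 = 120.110
  H: 12 × 1.008 = 12.096
  O: 3 × 15.999 = 47.997
Sum: 10×12.011 + 12×1.008 + 3×15.999 = 180.203 → 180.20 g/mol.

180.20 g/mol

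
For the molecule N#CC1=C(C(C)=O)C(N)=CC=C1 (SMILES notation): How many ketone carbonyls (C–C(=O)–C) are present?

1

The ketone motif appears at heavy-atom position 5 in the SMILES.
Other groups present: 1 nitrile, 1 primary amine.
Ketone count: 1.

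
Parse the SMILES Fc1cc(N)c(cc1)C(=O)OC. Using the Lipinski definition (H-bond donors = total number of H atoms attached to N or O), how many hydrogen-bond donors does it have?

2

Donors: find every N or O and count the H atoms it carries.
  atom 5 (N): bond orders sum to 1 → 2 H
  atom 10 (O): bond orders sum to 2 → 0 H
  atom 11 (O): bond orders sum to 2 → 0 H
Lipinski HBD = 2.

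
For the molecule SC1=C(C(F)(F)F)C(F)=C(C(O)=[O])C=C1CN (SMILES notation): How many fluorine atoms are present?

4

Scan the SMILES for F atoms (remember two-letter symbols like Cl and Br are single atoms).
Fluorine count: 4.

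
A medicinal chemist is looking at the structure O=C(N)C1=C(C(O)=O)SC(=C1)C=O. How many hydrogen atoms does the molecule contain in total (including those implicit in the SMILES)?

5

Walk through each heavy atom and fill implicit hydrogens from standard valence (C 4, N 3, O 2, S 2, halogen 1):
  atom 1: O, bond orders sum to 2 (valence 2) → 0 H
  atom 2: C, bond orders sum to 4 (valence 4) → 0 H
  atom 3: N, bond orders sum to 1 (valence 3) → 2 H
  atom 4: C, bond orders sum to 4 (valence 4) → 0 H
  atom 5: C, bond orders sum to 4 (valence 4) → 0 H
  atom 6: C, bond orders sum to 4 (valence 4) → 0 H
  atom 7: O, bond orders sum to 1 (valence 2) → 1 H
  atom 8: O, bond orders sum to 2 (valence 2) → 0 H
  atom 9: S, bond orders sum to 2 (valence 2) → 0 H
  atom 10: C, bond orders sum to 4 (valence 4) → 0 H
  atom 11: C, bond orders sum to 3 (valence 4) → 1 H
  atom 12: C, bond orders sum to 3 (valence 4) → 1 H
  atom 13: O, bond orders sum to 2 (valence 2) → 0 H
Total hydrogens: 5.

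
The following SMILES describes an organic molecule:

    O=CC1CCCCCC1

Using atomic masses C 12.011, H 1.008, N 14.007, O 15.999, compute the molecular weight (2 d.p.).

126.20 g/mol

First, the molecular formula is C8H14O (counting implicit H from valence).
  C: 8 × 12.011 = 96.088
  H: 14 × 1.008 = 14.112
  O: 1 × 15.999 = 15.999
Sum: 8×12.011 + 14×1.008 + 1×15.999 = 126.199 → 126.20 g/mol.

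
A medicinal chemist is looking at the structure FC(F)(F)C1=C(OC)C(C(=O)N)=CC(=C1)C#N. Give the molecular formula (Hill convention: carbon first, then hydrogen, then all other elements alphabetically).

C10H7F3N2O2

Walk through each heavy atom and fill implicit hydrogens from standard valence (C 4, N 3, O 2, S 2, halogen 1):
  atom 1: F (halogen, monovalent) → 0 H
  atom 2: C, bond orders sum to 4 (valence 4) → 0 H
  atom 3: F (halogen, monovalent) → 0 H
  atom 4: F (halogen, monovalent) → 0 H
  atom 5: C, bond orders sum to 4 (valence 4) → 0 H
  atom 6: C, bond orders sum to 4 (valence 4) → 0 H
  atom 7: O, bond orders sum to 2 (valence 2) → 0 H
  atom 8: C, bond orders sum to 1 (valence 4) → 3 H
  atom 9: C, bond orders sum to 4 (valence 4) → 0 H
  atom 10: C, bond orders sum to 4 (valence 4) → 0 H
  atom 11: O, bond orders sum to 2 (valence 2) → 0 H
  atom 12: N, bond orders sum to 1 (valence 3) → 2 H
  atom 13: C, bond orders sum to 3 (valence 4) → 1 H
  atom 14: C, bond orders sum to 4 (valence 4) → 0 H
  atom 15: C, bond orders sum to 3 (valence 4) → 1 H
  atom 16: C, bond orders sum to 4 (valence 4) → 0 H
  atom 17: N, bond orders sum to 3 (valence 3) → 0 H
Totals → C:10, H:7, F:3, N:2, O:2.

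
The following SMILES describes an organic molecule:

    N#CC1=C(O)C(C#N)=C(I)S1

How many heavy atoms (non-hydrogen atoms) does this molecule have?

11

Every atom symbol written in the SMILES (organic subset) is one heavy atom; implicit H are not written.
Heavy atoms by element → C:6, I:1, N:2, O:1, S:1.
Total: 11.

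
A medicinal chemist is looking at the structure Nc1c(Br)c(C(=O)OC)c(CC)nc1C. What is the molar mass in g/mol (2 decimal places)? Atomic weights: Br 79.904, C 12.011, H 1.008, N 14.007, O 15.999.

First, the molecular formula is C10H13BrN2O2 (counting implicit H from valence).
  Br: 1 × 79.904 = 79.904
  C: 10 × 12.011 = 120.110
  H: 13 × 1.008 = 13.104
  N: 2 × 14.007 = 28.014
  O: 2 × 15.999 = 31.998
Sum: 1×79.904 + 10×12.011 + 13×1.008 + 2×14.007 + 2×15.999 = 273.130 → 273.13 g/mol.

273.13 g/mol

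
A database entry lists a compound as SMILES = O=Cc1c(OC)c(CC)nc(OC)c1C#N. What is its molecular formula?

Walk through each heavy atom and fill implicit hydrogens from standard valence (C 4, N 3, O 2, S 2, halogen 1); for lowercase aromatic atoms, an aromatic c carries 1 H when it has two neighbours and 0 H with three, and aromatic n carries 0 H:
  atom 1: O, bond orders sum to 2 (valence 2) → 0 H
  atom 2: C, bond orders sum to 3 (valence 4) → 1 H
  atom 3: aromatic c, 3 neighbours → 0 H
  atom 4: aromatic c, 3 neighbours → 0 H
  atom 5: O, bond orders sum to 2 (valence 2) → 0 H
  atom 6: C, bond orders sum to 1 (valence 4) → 3 H
  atom 7: aromatic c, 3 neighbours → 0 H
  atom 8: C, bond orders sum to 2 (valence 4) → 2 H
  atom 9: C, bond orders sum to 1 (valence 4) → 3 H
  atom 10: aromatic n, 2 neighbours → 0 H
  atom 11: aromatic c, 3 neighbours → 0 H
  atom 12: O, bond orders sum to 2 (valence 2) → 0 H
  atom 13: C, bond orders sum to 1 (valence 4) → 3 H
  atom 14: aromatic c, 3 neighbours → 0 H
  atom 15: C, bond orders sum to 4 (valence 4) → 0 H
  atom 16: N, bond orders sum to 3 (valence 3) → 0 H
Totals → C:11, H:12, N:2, O:3.

C11H12N2O3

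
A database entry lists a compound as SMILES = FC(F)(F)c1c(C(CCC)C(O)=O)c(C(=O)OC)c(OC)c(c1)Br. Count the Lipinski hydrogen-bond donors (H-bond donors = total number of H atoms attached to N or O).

1

Donors: find every N or O and count the H atoms it carries.
  atom 12 (O): bond orders sum to 1 → 1 H
  atom 13 (O): bond orders sum to 2 → 0 H
  atom 16 (O): bond orders sum to 2 → 0 H
  atom 17 (O): bond orders sum to 2 → 0 H
  atom 20 (O): bond orders sum to 2 → 0 H
Lipinski HBD = 1.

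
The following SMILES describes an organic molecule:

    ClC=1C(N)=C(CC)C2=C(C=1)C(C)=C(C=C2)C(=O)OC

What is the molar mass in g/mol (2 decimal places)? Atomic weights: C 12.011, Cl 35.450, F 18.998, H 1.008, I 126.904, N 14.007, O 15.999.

277.75 g/mol

First, the molecular formula is C15H16ClNO2 (counting implicit H from valence).
  C: 15 × 12.011 = 180.165
  Cl: 1 × 35.450 = 35.450
  H: 16 × 1.008 = 16.128
  N: 1 × 14.007 = 14.007
  O: 2 × 15.999 = 31.998
Sum: 15×12.011 + 1×35.450 + 16×1.008 + 1×14.007 + 2×15.999 = 277.748 → 277.75 g/mol.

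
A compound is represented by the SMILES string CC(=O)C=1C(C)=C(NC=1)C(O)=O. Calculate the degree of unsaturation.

5

Degree of unsaturation = (number of rings) + (number of π bonds).
Ring closures in the SMILES: 1.
π bonds: 4 double bonds (each 1 DoU) → 4 DoU from unsaturation.
Total DoU = 1 + 4 = 5.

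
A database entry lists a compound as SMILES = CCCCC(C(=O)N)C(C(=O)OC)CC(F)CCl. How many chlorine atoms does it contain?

Scan the SMILES for Cl atoms (remember two-letter symbols like Cl and Br are single atoms).
Chlorine count: 1.

1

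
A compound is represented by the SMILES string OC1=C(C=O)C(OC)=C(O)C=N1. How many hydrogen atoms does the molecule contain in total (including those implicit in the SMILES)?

Walk through each heavy atom and fill implicit hydrogens from standard valence (C 4, N 3, O 2, S 2, halogen 1):
  atom 1: O, bond orders sum to 1 (valence 2) → 1 H
  atom 2: C, bond orders sum to 4 (valence 4) → 0 H
  atom 3: C, bond orders sum to 4 (valence 4) → 0 H
  atom 4: C, bond orders sum to 3 (valence 4) → 1 H
  atom 5: O, bond orders sum to 2 (valence 2) → 0 H
  atom 6: C, bond orders sum to 4 (valence 4) → 0 H
  atom 7: O, bond orders sum to 2 (valence 2) → 0 H
  atom 8: C, bond orders sum to 1 (valence 4) → 3 H
  atom 9: C, bond orders sum to 4 (valence 4) → 0 H
  atom 10: O, bond orders sum to 1 (valence 2) → 1 H
  atom 11: C, bond orders sum to 3 (valence 4) → 1 H
  atom 12: N, bond orders sum to 3 (valence 3) → 0 H
Total hydrogens: 7.

7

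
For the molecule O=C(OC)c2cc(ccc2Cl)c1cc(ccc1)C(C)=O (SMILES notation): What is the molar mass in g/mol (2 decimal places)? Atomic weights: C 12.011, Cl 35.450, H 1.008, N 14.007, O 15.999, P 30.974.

288.73 g/mol

First, the molecular formula is C16H13ClO3 (counting implicit H from valence).
  C: 16 × 12.011 = 192.176
  Cl: 1 × 35.450 = 35.450
  H: 13 × 1.008 = 13.104
  O: 3 × 15.999 = 47.997
Sum: 16×12.011 + 1×35.450 + 13×1.008 + 3×15.999 = 288.727 → 288.73 g/mol.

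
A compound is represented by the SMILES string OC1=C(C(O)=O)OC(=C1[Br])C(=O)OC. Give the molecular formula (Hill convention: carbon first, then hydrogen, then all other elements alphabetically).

C7H5BrO6

Walk through each heavy atom and fill implicit hydrogens from standard valence (C 4, N 3, O 2, S 2, halogen 1):
  atom 1: O, bond orders sum to 1 (valence 2) → 1 H
  atom 2: C, bond orders sum to 4 (valence 4) → 0 H
  atom 3: C, bond orders sum to 4 (valence 4) → 0 H
  atom 4: C, bond orders sum to 4 (valence 4) → 0 H
  atom 5: O, bond orders sum to 1 (valence 2) → 1 H
  atom 6: O, bond orders sum to 2 (valence 2) → 0 H
  atom 7: O, bond orders sum to 2 (valence 2) → 0 H
  atom 8: C, bond orders sum to 4 (valence 4) → 0 H
  atom 9: C, bond orders sum to 4 (valence 4) → 0 H
  atom 10: Br with explicit H count 0
  atom 11: C, bond orders sum to 4 (valence 4) → 0 H
  atom 12: O, bond orders sum to 2 (valence 2) → 0 H
  atom 13: O, bond orders sum to 2 (valence 2) → 0 H
  atom 14: C, bond orders sum to 1 (valence 4) → 3 H
Totals → C:7, H:5, Br:1, O:6.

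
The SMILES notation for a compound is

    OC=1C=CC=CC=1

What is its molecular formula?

C6H6O

Walk through each heavy atom and fill implicit hydrogens from standard valence (C 4, N 3, O 2, S 2, halogen 1):
  atom 1: O, bond orders sum to 1 (valence 2) → 1 H
  atom 2: C, bond orders sum to 4 (valence 4) → 0 H
  atom 3: C, bond orders sum to 3 (valence 4) → 1 H
  atom 4: C, bond orders sum to 3 (valence 4) → 1 H
  atom 5: C, bond orders sum to 3 (valence 4) → 1 H
  atom 6: C, bond orders sum to 3 (valence 4) → 1 H
  atom 7: C, bond orders sum to 3 (valence 4) → 1 H
Totals → C:6, H:6, O:1.
In Hill order: C6H6O.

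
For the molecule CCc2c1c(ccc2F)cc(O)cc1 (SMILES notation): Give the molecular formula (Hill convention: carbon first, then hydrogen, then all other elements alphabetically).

Walk through each heavy atom and fill implicit hydrogens from standard valence (C 4, N 3, O 2, S 2, halogen 1); for lowercase aromatic atoms, an aromatic c carries 1 H when it has two neighbours and 0 H with three, and aromatic n carries 0 H:
  atom 1: C, bond orders sum to 1 (valence 4) → 3 H
  atom 2: C, bond orders sum to 2 (valence 4) → 2 H
  atom 3: aromatic c, 3 neighbours → 0 H
  atom 4: aromatic c, 3 neighbours → 0 H
  atom 5: aromatic c, 3 neighbours → 0 H
  atom 6: aromatic c, 2 neighbours → 1 H
  atom 7: aromatic c, 2 neighbours → 1 H
  atom 8: aromatic c, 3 neighbours → 0 H
  atom 9: F (halogen, monovalent) → 0 H
  atom 10: aromatic c, 2 neighbours → 1 H
  atom 11: aromatic c, 3 neighbours → 0 H
  atom 12: O, bond orders sum to 1 (valence 2) → 1 H
  atom 13: aromatic c, 2 neighbours → 1 H
  atom 14: aromatic c, 2 neighbours → 1 H
Totals → C:12, H:11, F:1, O:1.

C12H11FO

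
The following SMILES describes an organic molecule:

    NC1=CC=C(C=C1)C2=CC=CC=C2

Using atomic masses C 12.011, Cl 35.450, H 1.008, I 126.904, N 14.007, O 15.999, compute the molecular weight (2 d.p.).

169.23 g/mol

First, the molecular formula is C12H11N (counting implicit H from valence).
  C: 12 × 12.011 = 144.132
  H: 11 × 1.008 = 11.088
  N: 1 × 14.007 = 14.007
Sum: 12×12.011 + 11×1.008 + 1×14.007 = 169.227 → 169.23 g/mol.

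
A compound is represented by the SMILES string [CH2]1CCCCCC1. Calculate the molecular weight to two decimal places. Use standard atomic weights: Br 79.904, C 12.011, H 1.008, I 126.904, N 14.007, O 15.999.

First, the molecular formula is C7H14 (counting implicit H from valence).
  C: 7 × 12.011 = 84.077
  H: 14 × 1.008 = 14.112
Sum: 7×12.011 + 14×1.008 = 98.189 → 98.19 g/mol.

98.19 g/mol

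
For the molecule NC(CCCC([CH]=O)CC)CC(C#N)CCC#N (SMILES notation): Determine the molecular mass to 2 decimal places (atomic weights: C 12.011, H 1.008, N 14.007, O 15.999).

249.36 g/mol

First, the molecular formula is C14H23N3O (counting implicit H from valence).
  C: 14 × 12.011 = 168.154
  H: 23 × 1.008 = 23.184
  N: 3 × 14.007 = 42.021
  O: 1 × 15.999 = 15.999
Sum: 14×12.011 + 23×1.008 + 3×14.007 + 1×15.999 = 249.358 → 249.36 g/mol.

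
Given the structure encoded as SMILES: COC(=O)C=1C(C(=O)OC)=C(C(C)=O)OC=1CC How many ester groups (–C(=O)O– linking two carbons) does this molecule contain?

The ester motif appears at heavy-atom positions 3, 7 in the SMILES.
Other groups present: 1 ketone.
Ester count: 2.

2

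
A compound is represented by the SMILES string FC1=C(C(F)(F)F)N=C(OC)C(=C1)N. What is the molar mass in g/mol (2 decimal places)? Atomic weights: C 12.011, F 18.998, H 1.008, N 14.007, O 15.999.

First, the molecular formula is C7H6F4N2O (counting implicit H from valence).
  C: 7 × 12.011 = 84.077
  F: 4 × 18.998 = 75.992
  H: 6 × 1.008 = 6.048
  N: 2 × 14.007 = 28.014
  O: 1 × 15.999 = 15.999
Sum: 7×12.011 + 4×18.998 + 6×1.008 + 2×14.007 + 1×15.999 = 210.130 → 210.13 g/mol.

210.13 g/mol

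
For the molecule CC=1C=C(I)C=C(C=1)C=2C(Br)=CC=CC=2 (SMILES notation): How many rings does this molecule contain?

In SMILES, each pair of matching ring-closure digits denotes one ring-closing bond; the number of such bonds equals the number of independent rings.
Ring-closure bonds here: 2.

2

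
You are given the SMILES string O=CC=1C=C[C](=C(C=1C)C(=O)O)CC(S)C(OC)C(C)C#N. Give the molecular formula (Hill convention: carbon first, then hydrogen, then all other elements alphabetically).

C16H19NO4S

Walk through each heavy atom and fill implicit hydrogens from standard valence (C 4, N 3, O 2, S 2, halogen 1):
  atom 1: O, bond orders sum to 2 (valence 2) → 0 H
  atom 2: C, bond orders sum to 3 (valence 4) → 1 H
  atom 3: C, bond orders sum to 4 (valence 4) → 0 H
  atom 4: C, bond orders sum to 3 (valence 4) → 1 H
  atom 5: C, bond orders sum to 3 (valence 4) → 1 H
  atom 6: C with explicit H count 0
  atom 7: C, bond orders sum to 4 (valence 4) → 0 H
  atom 8: C, bond orders sum to 4 (valence 4) → 0 H
  atom 9: C, bond orders sum to 1 (valence 4) → 3 H
  atom 10: C, bond orders sum to 4 (valence 4) → 0 H
  atom 11: O, bond orders sum to 2 (valence 2) → 0 H
  atom 12: O, bond orders sum to 1 (valence 2) → 1 H
  atom 13: C, bond orders sum to 2 (valence 4) → 2 H
  atom 14: C, bond orders sum to 3 (valence 4) → 1 H
  atom 15: S, bond orders sum to 1 (valence 2) → 1 H
  atom 16: C, bond orders sum to 3 (valence 4) → 1 H
  atom 17: O, bond orders sum to 2 (valence 2) → 0 H
  atom 18: C, bond orders sum to 1 (valence 4) → 3 H
  atom 19: C, bond orders sum to 3 (valence 4) → 1 H
  atom 20: C, bond orders sum to 1 (valence 4) → 3 H
  atom 21: C, bond orders sum to 4 (valence 4) → 0 H
  atom 22: N, bond orders sum to 3 (valence 3) → 0 H
Totals → C:16, H:19, N:1, O:4, S:1.
In Hill order: C16H19NO4S.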